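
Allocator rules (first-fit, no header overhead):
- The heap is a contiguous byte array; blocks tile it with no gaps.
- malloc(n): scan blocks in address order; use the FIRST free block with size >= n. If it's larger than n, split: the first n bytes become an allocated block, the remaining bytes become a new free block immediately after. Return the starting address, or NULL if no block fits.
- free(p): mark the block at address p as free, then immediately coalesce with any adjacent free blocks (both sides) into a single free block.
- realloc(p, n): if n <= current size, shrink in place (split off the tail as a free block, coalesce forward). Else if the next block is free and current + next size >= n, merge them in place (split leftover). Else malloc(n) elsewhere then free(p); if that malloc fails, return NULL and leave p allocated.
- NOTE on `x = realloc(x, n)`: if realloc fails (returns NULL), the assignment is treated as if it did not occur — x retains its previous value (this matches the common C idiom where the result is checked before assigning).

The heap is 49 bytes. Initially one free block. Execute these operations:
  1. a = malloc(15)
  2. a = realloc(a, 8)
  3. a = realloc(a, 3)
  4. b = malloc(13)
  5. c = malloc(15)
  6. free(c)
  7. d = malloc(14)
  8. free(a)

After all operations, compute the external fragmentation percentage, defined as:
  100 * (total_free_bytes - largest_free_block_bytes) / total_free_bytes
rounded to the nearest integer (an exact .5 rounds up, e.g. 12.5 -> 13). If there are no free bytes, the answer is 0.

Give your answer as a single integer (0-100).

Answer: 14

Derivation:
Op 1: a = malloc(15) -> a = 0; heap: [0-14 ALLOC][15-48 FREE]
Op 2: a = realloc(a, 8) -> a = 0; heap: [0-7 ALLOC][8-48 FREE]
Op 3: a = realloc(a, 3) -> a = 0; heap: [0-2 ALLOC][3-48 FREE]
Op 4: b = malloc(13) -> b = 3; heap: [0-2 ALLOC][3-15 ALLOC][16-48 FREE]
Op 5: c = malloc(15) -> c = 16; heap: [0-2 ALLOC][3-15 ALLOC][16-30 ALLOC][31-48 FREE]
Op 6: free(c) -> (freed c); heap: [0-2 ALLOC][3-15 ALLOC][16-48 FREE]
Op 7: d = malloc(14) -> d = 16; heap: [0-2 ALLOC][3-15 ALLOC][16-29 ALLOC][30-48 FREE]
Op 8: free(a) -> (freed a); heap: [0-2 FREE][3-15 ALLOC][16-29 ALLOC][30-48 FREE]
Free blocks: [3 19] total_free=22 largest=19 -> 100*(22-19)/22 = 300/22 ≈ 13.636 -> rounds to 14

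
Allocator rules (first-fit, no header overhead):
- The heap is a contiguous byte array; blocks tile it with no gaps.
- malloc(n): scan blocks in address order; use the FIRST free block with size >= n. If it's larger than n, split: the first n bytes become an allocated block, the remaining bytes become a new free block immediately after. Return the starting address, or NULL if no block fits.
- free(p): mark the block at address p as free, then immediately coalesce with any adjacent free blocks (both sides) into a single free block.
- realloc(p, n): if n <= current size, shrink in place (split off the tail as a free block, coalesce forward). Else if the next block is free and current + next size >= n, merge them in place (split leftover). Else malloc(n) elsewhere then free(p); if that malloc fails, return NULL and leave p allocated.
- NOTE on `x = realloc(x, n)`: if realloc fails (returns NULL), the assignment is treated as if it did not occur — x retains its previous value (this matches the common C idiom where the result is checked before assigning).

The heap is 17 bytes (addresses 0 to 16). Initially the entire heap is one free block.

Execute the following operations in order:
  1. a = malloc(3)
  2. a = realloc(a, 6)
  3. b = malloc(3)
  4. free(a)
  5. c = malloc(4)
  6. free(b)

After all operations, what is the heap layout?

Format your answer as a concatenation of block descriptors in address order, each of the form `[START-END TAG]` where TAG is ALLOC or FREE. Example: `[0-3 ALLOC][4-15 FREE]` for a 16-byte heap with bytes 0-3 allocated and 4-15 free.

Answer: [0-3 ALLOC][4-16 FREE]

Derivation:
Op 1: a = malloc(3) -> a = 0; heap: [0-2 ALLOC][3-16 FREE]
Op 2: a = realloc(a, 6) -> a = 0; heap: [0-5 ALLOC][6-16 FREE]
Op 3: b = malloc(3) -> b = 6; heap: [0-5 ALLOC][6-8 ALLOC][9-16 FREE]
Op 4: free(a) -> (freed a); heap: [0-5 FREE][6-8 ALLOC][9-16 FREE]
Op 5: c = malloc(4) -> c = 0; heap: [0-3 ALLOC][4-5 FREE][6-8 ALLOC][9-16 FREE]
Op 6: free(b) -> (freed b); heap: [0-3 ALLOC][4-16 FREE]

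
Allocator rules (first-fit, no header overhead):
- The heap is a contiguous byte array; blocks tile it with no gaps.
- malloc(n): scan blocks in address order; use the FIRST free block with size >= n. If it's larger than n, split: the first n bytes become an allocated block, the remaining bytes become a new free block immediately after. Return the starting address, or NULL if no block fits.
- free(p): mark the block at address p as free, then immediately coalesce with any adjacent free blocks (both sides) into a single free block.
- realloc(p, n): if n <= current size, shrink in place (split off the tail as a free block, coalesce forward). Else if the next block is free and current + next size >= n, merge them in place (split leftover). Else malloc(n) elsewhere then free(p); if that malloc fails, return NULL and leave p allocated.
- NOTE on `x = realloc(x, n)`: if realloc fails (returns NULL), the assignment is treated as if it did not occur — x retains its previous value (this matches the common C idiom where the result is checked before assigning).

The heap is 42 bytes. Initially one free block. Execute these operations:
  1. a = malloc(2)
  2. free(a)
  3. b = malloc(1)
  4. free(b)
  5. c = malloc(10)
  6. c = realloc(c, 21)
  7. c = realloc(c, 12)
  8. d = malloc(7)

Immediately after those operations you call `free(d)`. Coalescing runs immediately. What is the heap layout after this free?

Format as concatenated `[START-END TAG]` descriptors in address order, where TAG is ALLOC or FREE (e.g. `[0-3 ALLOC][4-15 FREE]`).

Answer: [0-11 ALLOC][12-41 FREE]

Derivation:
Op 1: a = malloc(2) -> a = 0; heap: [0-1 ALLOC][2-41 FREE]
Op 2: free(a) -> (freed a); heap: [0-41 FREE]
Op 3: b = malloc(1) -> b = 0; heap: [0-0 ALLOC][1-41 FREE]
Op 4: free(b) -> (freed b); heap: [0-41 FREE]
Op 5: c = malloc(10) -> c = 0; heap: [0-9 ALLOC][10-41 FREE]
Op 6: c = realloc(c, 21) -> c = 0; heap: [0-20 ALLOC][21-41 FREE]
Op 7: c = realloc(c, 12) -> c = 0; heap: [0-11 ALLOC][12-41 FREE]
Op 8: d = malloc(7) -> d = 12; heap: [0-11 ALLOC][12-18 ALLOC][19-41 FREE]
free(d): d = 12 -> block [12-18 ALLOC]; mark free, coalesce with adjacent free neighbors -> [0-11 ALLOC][12-41 FREE]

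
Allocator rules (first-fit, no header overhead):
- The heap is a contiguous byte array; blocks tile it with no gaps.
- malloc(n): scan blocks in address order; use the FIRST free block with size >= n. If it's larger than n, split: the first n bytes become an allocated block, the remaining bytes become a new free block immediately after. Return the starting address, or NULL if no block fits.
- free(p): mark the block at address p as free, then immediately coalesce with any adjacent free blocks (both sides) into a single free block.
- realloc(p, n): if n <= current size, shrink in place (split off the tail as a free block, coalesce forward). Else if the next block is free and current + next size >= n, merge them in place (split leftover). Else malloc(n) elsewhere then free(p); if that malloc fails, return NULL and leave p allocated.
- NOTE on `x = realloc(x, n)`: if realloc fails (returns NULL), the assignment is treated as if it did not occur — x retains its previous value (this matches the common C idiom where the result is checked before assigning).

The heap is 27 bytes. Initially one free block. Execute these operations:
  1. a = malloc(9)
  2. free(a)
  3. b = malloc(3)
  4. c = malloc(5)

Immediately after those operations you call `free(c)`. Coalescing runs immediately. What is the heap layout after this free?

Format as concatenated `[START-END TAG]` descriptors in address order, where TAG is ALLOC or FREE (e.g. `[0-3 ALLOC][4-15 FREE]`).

Op 1: a = malloc(9) -> a = 0; heap: [0-8 ALLOC][9-26 FREE]
Op 2: free(a) -> (freed a); heap: [0-26 FREE]
Op 3: b = malloc(3) -> b = 0; heap: [0-2 ALLOC][3-26 FREE]
Op 4: c = malloc(5) -> c = 3; heap: [0-2 ALLOC][3-7 ALLOC][8-26 FREE]
free(c): c = 3 -> block [3-7 ALLOC]; mark free, coalesce with adjacent free neighbors -> [0-2 ALLOC][3-26 FREE]

Answer: [0-2 ALLOC][3-26 FREE]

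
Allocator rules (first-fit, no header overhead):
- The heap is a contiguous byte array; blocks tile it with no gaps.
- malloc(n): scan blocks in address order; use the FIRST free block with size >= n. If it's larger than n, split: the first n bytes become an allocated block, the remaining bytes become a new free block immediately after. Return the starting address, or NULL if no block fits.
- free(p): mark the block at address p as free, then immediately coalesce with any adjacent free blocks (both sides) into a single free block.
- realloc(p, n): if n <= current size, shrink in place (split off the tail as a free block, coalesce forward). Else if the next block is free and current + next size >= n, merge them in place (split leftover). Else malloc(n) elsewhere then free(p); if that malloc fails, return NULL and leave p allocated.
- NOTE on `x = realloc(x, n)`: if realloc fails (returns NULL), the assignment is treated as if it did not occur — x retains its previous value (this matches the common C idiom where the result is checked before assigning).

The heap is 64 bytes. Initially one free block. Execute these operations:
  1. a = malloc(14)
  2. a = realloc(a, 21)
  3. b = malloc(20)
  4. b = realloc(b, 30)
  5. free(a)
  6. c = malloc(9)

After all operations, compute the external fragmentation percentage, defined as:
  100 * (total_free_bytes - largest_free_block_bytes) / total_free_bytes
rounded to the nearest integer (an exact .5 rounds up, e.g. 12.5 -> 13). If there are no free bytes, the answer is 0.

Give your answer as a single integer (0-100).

Op 1: a = malloc(14) -> a = 0; heap: [0-13 ALLOC][14-63 FREE]
Op 2: a = realloc(a, 21) -> a = 0; heap: [0-20 ALLOC][21-63 FREE]
Op 3: b = malloc(20) -> b = 21; heap: [0-20 ALLOC][21-40 ALLOC][41-63 FREE]
Op 4: b = realloc(b, 30) -> b = 21; heap: [0-20 ALLOC][21-50 ALLOC][51-63 FREE]
Op 5: free(a) -> (freed a); heap: [0-20 FREE][21-50 ALLOC][51-63 FREE]
Op 6: c = malloc(9) -> c = 0; heap: [0-8 ALLOC][9-20 FREE][21-50 ALLOC][51-63 FREE]
Free blocks: [12 13] total_free=25 largest=13 -> 100*(25-13)/25 = 1200/25 = 48

Answer: 48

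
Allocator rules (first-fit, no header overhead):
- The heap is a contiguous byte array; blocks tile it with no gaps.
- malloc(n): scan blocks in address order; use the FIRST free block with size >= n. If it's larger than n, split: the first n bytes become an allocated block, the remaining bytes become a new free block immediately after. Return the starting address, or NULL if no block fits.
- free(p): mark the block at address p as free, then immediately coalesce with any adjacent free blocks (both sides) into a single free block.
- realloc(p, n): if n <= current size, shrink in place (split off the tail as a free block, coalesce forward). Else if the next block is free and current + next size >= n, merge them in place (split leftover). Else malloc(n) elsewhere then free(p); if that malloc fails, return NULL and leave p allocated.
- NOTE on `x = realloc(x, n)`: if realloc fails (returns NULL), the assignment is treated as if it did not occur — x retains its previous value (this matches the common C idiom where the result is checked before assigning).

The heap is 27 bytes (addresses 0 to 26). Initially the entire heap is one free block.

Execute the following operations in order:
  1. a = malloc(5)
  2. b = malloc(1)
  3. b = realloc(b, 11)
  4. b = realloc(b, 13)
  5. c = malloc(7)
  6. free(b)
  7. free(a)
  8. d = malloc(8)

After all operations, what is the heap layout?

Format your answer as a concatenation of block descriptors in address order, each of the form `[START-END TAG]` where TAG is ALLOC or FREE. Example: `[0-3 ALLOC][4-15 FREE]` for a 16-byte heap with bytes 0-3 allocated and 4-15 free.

Op 1: a = malloc(5) -> a = 0; heap: [0-4 ALLOC][5-26 FREE]
Op 2: b = malloc(1) -> b = 5; heap: [0-4 ALLOC][5-5 ALLOC][6-26 FREE]
Op 3: b = realloc(b, 11) -> b = 5; heap: [0-4 ALLOC][5-15 ALLOC][16-26 FREE]
Op 4: b = realloc(b, 13) -> b = 5; heap: [0-4 ALLOC][5-17 ALLOC][18-26 FREE]
Op 5: c = malloc(7) -> c = 18; heap: [0-4 ALLOC][5-17 ALLOC][18-24 ALLOC][25-26 FREE]
Op 6: free(b) -> (freed b); heap: [0-4 ALLOC][5-17 FREE][18-24 ALLOC][25-26 FREE]
Op 7: free(a) -> (freed a); heap: [0-17 FREE][18-24 ALLOC][25-26 FREE]
Op 8: d = malloc(8) -> d = 0; heap: [0-7 ALLOC][8-17 FREE][18-24 ALLOC][25-26 FREE]

Answer: [0-7 ALLOC][8-17 FREE][18-24 ALLOC][25-26 FREE]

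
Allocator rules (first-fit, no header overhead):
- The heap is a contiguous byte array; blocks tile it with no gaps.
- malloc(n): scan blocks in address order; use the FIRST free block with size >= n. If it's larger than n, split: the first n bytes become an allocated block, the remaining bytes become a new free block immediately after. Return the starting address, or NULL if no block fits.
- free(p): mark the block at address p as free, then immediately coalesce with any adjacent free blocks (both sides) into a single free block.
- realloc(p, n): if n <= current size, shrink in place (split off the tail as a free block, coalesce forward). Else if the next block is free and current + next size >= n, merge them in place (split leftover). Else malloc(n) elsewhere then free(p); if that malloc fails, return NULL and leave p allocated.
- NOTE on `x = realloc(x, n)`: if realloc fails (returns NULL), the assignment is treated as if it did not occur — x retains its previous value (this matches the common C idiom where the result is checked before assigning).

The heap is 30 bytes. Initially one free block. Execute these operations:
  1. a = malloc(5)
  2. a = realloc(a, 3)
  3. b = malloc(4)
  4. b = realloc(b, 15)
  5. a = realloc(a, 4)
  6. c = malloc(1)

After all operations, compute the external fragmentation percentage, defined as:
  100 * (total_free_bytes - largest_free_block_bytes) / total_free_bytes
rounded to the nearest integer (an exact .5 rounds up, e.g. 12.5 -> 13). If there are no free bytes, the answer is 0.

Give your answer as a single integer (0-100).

Op 1: a = malloc(5) -> a = 0; heap: [0-4 ALLOC][5-29 FREE]
Op 2: a = realloc(a, 3) -> a = 0; heap: [0-2 ALLOC][3-29 FREE]
Op 3: b = malloc(4) -> b = 3; heap: [0-2 ALLOC][3-6 ALLOC][7-29 FREE]
Op 4: b = realloc(b, 15) -> b = 3; heap: [0-2 ALLOC][3-17 ALLOC][18-29 FREE]
Op 5: a = realloc(a, 4) -> a = 18; heap: [0-2 FREE][3-17 ALLOC][18-21 ALLOC][22-29 FREE]
Op 6: c = malloc(1) -> c = 0; heap: [0-0 ALLOC][1-2 FREE][3-17 ALLOC][18-21 ALLOC][22-29 FREE]
Free blocks: [2 8] total_free=10 largest=8 -> 100*(10-8)/10 = 200/10 = 20

Answer: 20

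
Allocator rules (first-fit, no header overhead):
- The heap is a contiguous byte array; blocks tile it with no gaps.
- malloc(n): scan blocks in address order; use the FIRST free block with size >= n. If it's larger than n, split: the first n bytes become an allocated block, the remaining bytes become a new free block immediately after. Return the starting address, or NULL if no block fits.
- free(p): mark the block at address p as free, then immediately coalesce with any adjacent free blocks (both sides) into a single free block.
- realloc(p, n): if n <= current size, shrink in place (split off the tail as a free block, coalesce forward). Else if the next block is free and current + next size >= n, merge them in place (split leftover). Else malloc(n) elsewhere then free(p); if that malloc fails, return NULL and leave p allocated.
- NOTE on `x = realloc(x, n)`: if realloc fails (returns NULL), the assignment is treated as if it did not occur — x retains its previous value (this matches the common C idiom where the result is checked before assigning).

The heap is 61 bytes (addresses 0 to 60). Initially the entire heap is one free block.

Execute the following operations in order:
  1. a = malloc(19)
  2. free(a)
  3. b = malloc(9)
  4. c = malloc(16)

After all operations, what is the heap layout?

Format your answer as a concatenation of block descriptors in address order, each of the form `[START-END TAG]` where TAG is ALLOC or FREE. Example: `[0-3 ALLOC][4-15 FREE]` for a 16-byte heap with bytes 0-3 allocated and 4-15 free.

Answer: [0-8 ALLOC][9-24 ALLOC][25-60 FREE]

Derivation:
Op 1: a = malloc(19) -> a = 0; heap: [0-18 ALLOC][19-60 FREE]
Op 2: free(a) -> (freed a); heap: [0-60 FREE]
Op 3: b = malloc(9) -> b = 0; heap: [0-8 ALLOC][9-60 FREE]
Op 4: c = malloc(16) -> c = 9; heap: [0-8 ALLOC][9-24 ALLOC][25-60 FREE]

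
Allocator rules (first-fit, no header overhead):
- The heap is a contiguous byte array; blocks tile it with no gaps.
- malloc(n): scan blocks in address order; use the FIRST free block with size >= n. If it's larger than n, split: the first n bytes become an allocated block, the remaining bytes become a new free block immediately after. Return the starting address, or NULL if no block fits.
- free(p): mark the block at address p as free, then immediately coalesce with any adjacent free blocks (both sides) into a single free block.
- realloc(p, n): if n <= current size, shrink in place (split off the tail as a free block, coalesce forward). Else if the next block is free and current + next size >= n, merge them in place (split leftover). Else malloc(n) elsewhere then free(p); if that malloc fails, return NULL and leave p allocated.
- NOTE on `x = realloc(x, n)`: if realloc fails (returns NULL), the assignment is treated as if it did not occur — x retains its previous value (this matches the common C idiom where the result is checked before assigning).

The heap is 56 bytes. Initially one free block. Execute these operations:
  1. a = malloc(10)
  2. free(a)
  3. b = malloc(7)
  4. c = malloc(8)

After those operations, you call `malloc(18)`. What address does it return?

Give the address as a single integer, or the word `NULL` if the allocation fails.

Answer: 15

Derivation:
Op 1: a = malloc(10) -> a = 0; heap: [0-9 ALLOC][10-55 FREE]
Op 2: free(a) -> (freed a); heap: [0-55 FREE]
Op 3: b = malloc(7) -> b = 0; heap: [0-6 ALLOC][7-55 FREE]
Op 4: c = malloc(8) -> c = 7; heap: [0-6 ALLOC][7-14 ALLOC][15-55 FREE]
malloc(18): first-fit scan over [0-6 ALLOC][7-14 ALLOC][15-55 FREE] -> 15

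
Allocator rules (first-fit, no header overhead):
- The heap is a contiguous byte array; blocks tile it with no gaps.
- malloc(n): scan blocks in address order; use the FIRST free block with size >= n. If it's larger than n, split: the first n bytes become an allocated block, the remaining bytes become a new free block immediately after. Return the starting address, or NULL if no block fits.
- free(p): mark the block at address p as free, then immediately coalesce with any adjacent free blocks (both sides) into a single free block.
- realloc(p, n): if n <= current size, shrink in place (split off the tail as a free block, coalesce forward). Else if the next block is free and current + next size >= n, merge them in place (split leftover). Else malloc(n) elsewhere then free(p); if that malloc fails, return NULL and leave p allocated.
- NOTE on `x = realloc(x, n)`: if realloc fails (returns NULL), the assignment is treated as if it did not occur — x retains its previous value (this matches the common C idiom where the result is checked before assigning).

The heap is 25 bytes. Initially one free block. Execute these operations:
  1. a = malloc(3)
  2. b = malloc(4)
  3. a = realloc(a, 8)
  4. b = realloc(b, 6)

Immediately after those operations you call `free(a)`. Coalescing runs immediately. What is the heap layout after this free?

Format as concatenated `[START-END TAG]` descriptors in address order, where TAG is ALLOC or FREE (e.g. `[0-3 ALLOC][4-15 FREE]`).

Op 1: a = malloc(3) -> a = 0; heap: [0-2 ALLOC][3-24 FREE]
Op 2: b = malloc(4) -> b = 3; heap: [0-2 ALLOC][3-6 ALLOC][7-24 FREE]
Op 3: a = realloc(a, 8) -> a = 7; heap: [0-2 FREE][3-6 ALLOC][7-14 ALLOC][15-24 FREE]
Op 4: b = realloc(b, 6) -> b = 15; heap: [0-6 FREE][7-14 ALLOC][15-20 ALLOC][21-24 FREE]
free(a): a = 7 -> block [7-14 ALLOC]; mark free, coalesce with adjacent free neighbors -> [0-14 FREE][15-20 ALLOC][21-24 FREE]

Answer: [0-14 FREE][15-20 ALLOC][21-24 FREE]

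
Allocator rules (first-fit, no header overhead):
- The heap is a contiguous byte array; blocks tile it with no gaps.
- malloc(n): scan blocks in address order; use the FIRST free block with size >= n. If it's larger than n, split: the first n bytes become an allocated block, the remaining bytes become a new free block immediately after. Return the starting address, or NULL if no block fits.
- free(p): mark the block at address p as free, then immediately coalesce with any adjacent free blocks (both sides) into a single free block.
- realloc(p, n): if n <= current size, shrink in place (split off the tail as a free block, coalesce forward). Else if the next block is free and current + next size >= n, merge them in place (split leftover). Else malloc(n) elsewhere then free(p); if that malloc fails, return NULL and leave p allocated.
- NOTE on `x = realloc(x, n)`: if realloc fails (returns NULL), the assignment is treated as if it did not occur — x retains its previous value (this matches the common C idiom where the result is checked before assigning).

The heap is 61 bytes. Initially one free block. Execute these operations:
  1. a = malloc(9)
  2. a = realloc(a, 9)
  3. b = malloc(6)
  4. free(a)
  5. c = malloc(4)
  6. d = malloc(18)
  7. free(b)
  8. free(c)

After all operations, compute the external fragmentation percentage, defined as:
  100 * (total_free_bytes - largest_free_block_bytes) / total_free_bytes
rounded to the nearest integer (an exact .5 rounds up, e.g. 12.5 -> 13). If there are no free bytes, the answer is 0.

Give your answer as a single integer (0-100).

Op 1: a = malloc(9) -> a = 0; heap: [0-8 ALLOC][9-60 FREE]
Op 2: a = realloc(a, 9) -> a = 0; heap: [0-8 ALLOC][9-60 FREE]
Op 3: b = malloc(6) -> b = 9; heap: [0-8 ALLOC][9-14 ALLOC][15-60 FREE]
Op 4: free(a) -> (freed a); heap: [0-8 FREE][9-14 ALLOC][15-60 FREE]
Op 5: c = malloc(4) -> c = 0; heap: [0-3 ALLOC][4-8 FREE][9-14 ALLOC][15-60 FREE]
Op 6: d = malloc(18) -> d = 15; heap: [0-3 ALLOC][4-8 FREE][9-14 ALLOC][15-32 ALLOC][33-60 FREE]
Op 7: free(b) -> (freed b); heap: [0-3 ALLOC][4-14 FREE][15-32 ALLOC][33-60 FREE]
Op 8: free(c) -> (freed c); heap: [0-14 FREE][15-32 ALLOC][33-60 FREE]
Free blocks: [15 28] total_free=43 largest=28 -> 100*(43-28)/43 = 1500/43 ≈ 34.884 -> rounds to 35

Answer: 35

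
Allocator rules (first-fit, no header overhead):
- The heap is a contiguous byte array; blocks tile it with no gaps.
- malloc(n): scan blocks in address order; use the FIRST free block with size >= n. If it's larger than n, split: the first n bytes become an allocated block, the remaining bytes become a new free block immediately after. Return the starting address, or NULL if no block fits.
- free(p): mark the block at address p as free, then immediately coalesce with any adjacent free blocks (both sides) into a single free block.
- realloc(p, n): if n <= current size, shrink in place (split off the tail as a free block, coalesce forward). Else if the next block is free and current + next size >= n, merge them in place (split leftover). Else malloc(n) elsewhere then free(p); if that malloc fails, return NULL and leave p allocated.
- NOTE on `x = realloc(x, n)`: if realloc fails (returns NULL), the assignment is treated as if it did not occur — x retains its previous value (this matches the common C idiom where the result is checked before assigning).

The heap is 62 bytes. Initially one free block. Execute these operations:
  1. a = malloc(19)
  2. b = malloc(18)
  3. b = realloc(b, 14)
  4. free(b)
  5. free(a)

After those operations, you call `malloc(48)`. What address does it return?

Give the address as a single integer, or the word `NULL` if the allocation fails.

Answer: 0

Derivation:
Op 1: a = malloc(19) -> a = 0; heap: [0-18 ALLOC][19-61 FREE]
Op 2: b = malloc(18) -> b = 19; heap: [0-18 ALLOC][19-36 ALLOC][37-61 FREE]
Op 3: b = realloc(b, 14) -> b = 19; heap: [0-18 ALLOC][19-32 ALLOC][33-61 FREE]
Op 4: free(b) -> (freed b); heap: [0-18 ALLOC][19-61 FREE]
Op 5: free(a) -> (freed a); heap: [0-61 FREE]
malloc(48): first-fit scan over [0-61 FREE] -> 0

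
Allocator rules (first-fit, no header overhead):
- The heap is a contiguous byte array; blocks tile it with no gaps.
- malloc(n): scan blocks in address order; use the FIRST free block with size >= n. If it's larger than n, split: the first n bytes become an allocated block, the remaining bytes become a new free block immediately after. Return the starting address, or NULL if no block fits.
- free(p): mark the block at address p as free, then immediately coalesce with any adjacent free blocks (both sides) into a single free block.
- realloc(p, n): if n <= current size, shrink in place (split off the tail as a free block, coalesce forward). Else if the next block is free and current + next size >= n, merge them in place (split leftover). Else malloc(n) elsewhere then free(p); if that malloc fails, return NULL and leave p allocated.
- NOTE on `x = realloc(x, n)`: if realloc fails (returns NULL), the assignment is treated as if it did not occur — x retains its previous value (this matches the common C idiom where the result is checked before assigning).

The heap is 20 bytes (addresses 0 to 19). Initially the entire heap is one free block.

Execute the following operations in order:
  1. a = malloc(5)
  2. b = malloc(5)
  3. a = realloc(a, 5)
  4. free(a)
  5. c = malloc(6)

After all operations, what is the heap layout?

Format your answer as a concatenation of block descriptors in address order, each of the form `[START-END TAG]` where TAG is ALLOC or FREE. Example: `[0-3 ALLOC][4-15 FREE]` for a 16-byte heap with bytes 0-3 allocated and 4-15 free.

Answer: [0-4 FREE][5-9 ALLOC][10-15 ALLOC][16-19 FREE]

Derivation:
Op 1: a = malloc(5) -> a = 0; heap: [0-4 ALLOC][5-19 FREE]
Op 2: b = malloc(5) -> b = 5; heap: [0-4 ALLOC][5-9 ALLOC][10-19 FREE]
Op 3: a = realloc(a, 5) -> a = 0; heap: [0-4 ALLOC][5-9 ALLOC][10-19 FREE]
Op 4: free(a) -> (freed a); heap: [0-4 FREE][5-9 ALLOC][10-19 FREE]
Op 5: c = malloc(6) -> c = 10; heap: [0-4 FREE][5-9 ALLOC][10-15 ALLOC][16-19 FREE]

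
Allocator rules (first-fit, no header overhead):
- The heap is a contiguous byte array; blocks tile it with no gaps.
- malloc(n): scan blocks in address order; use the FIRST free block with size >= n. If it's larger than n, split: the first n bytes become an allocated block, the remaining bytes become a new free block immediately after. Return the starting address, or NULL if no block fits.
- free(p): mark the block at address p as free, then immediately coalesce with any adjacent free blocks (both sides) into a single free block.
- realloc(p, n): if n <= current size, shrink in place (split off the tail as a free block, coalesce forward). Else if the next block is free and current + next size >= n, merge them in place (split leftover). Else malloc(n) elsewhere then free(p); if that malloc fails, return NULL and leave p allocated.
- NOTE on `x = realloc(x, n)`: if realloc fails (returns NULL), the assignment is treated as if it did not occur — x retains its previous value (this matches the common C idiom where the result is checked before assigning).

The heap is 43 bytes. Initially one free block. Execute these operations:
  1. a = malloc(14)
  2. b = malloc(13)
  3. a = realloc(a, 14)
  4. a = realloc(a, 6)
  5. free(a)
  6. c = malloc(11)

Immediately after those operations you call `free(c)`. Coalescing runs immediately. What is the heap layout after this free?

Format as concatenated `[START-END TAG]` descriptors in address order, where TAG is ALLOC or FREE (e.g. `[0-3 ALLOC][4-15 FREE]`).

Answer: [0-13 FREE][14-26 ALLOC][27-42 FREE]

Derivation:
Op 1: a = malloc(14) -> a = 0; heap: [0-13 ALLOC][14-42 FREE]
Op 2: b = malloc(13) -> b = 14; heap: [0-13 ALLOC][14-26 ALLOC][27-42 FREE]
Op 3: a = realloc(a, 14) -> a = 0; heap: [0-13 ALLOC][14-26 ALLOC][27-42 FREE]
Op 4: a = realloc(a, 6) -> a = 0; heap: [0-5 ALLOC][6-13 FREE][14-26 ALLOC][27-42 FREE]
Op 5: free(a) -> (freed a); heap: [0-13 FREE][14-26 ALLOC][27-42 FREE]
Op 6: c = malloc(11) -> c = 0; heap: [0-10 ALLOC][11-13 FREE][14-26 ALLOC][27-42 FREE]
free(c): c = 0 -> block [0-10 ALLOC]; mark free, coalesce with adjacent free neighbors -> [0-13 FREE][14-26 ALLOC][27-42 FREE]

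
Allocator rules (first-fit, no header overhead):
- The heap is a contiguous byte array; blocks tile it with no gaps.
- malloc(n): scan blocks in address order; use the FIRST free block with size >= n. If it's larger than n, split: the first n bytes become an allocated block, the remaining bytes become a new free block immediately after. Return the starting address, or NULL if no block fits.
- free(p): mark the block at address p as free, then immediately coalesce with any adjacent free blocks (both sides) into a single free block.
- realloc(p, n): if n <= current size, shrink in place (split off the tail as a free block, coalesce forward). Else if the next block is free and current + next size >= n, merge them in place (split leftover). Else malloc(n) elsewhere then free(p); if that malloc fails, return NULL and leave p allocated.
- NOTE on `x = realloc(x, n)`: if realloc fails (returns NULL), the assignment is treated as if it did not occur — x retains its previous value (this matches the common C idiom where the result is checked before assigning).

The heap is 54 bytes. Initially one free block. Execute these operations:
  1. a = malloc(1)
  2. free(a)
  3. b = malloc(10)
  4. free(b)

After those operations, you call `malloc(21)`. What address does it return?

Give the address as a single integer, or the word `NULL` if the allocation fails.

Answer: 0

Derivation:
Op 1: a = malloc(1) -> a = 0; heap: [0-0 ALLOC][1-53 FREE]
Op 2: free(a) -> (freed a); heap: [0-53 FREE]
Op 3: b = malloc(10) -> b = 0; heap: [0-9 ALLOC][10-53 FREE]
Op 4: free(b) -> (freed b); heap: [0-53 FREE]
malloc(21): first-fit scan over [0-53 FREE] -> 0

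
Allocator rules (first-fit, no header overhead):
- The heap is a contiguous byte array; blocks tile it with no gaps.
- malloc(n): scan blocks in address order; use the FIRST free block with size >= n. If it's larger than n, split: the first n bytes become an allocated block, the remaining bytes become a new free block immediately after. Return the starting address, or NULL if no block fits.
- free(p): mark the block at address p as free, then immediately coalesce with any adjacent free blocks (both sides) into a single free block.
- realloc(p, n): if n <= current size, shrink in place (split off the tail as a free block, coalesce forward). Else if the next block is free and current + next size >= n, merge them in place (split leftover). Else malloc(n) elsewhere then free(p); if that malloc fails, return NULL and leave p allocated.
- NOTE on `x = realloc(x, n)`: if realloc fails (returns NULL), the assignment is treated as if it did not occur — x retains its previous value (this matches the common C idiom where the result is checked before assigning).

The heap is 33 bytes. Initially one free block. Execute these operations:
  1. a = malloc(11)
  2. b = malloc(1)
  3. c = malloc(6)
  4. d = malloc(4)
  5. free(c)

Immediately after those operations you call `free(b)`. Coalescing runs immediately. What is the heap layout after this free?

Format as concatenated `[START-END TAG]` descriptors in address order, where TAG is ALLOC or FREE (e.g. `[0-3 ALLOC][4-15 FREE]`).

Op 1: a = malloc(11) -> a = 0; heap: [0-10 ALLOC][11-32 FREE]
Op 2: b = malloc(1) -> b = 11; heap: [0-10 ALLOC][11-11 ALLOC][12-32 FREE]
Op 3: c = malloc(6) -> c = 12; heap: [0-10 ALLOC][11-11 ALLOC][12-17 ALLOC][18-32 FREE]
Op 4: d = malloc(4) -> d = 18; heap: [0-10 ALLOC][11-11 ALLOC][12-17 ALLOC][18-21 ALLOC][22-32 FREE]
Op 5: free(c) -> (freed c); heap: [0-10 ALLOC][11-11 ALLOC][12-17 FREE][18-21 ALLOC][22-32 FREE]
free(b): b = 11 -> block [11-11 ALLOC]; mark free, coalesce with adjacent free neighbors -> [0-10 ALLOC][11-17 FREE][18-21 ALLOC][22-32 FREE]

Answer: [0-10 ALLOC][11-17 FREE][18-21 ALLOC][22-32 FREE]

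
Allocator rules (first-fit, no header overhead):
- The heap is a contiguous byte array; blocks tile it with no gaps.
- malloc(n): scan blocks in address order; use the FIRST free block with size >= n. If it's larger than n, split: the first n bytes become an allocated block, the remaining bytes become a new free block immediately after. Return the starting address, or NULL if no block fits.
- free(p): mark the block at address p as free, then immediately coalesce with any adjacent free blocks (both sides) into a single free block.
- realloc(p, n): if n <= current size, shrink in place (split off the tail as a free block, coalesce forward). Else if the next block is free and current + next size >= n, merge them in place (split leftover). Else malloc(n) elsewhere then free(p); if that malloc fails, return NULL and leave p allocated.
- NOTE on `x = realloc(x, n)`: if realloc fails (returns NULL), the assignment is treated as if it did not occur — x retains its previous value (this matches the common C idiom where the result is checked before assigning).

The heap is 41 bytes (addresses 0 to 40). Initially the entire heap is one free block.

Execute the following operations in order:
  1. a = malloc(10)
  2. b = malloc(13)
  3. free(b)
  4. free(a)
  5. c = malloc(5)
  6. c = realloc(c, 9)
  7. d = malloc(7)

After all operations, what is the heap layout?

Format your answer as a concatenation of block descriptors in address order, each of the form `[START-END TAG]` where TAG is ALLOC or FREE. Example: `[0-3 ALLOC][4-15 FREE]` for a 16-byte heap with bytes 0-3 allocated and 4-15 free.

Answer: [0-8 ALLOC][9-15 ALLOC][16-40 FREE]

Derivation:
Op 1: a = malloc(10) -> a = 0; heap: [0-9 ALLOC][10-40 FREE]
Op 2: b = malloc(13) -> b = 10; heap: [0-9 ALLOC][10-22 ALLOC][23-40 FREE]
Op 3: free(b) -> (freed b); heap: [0-9 ALLOC][10-40 FREE]
Op 4: free(a) -> (freed a); heap: [0-40 FREE]
Op 5: c = malloc(5) -> c = 0; heap: [0-4 ALLOC][5-40 FREE]
Op 6: c = realloc(c, 9) -> c = 0; heap: [0-8 ALLOC][9-40 FREE]
Op 7: d = malloc(7) -> d = 9; heap: [0-8 ALLOC][9-15 ALLOC][16-40 FREE]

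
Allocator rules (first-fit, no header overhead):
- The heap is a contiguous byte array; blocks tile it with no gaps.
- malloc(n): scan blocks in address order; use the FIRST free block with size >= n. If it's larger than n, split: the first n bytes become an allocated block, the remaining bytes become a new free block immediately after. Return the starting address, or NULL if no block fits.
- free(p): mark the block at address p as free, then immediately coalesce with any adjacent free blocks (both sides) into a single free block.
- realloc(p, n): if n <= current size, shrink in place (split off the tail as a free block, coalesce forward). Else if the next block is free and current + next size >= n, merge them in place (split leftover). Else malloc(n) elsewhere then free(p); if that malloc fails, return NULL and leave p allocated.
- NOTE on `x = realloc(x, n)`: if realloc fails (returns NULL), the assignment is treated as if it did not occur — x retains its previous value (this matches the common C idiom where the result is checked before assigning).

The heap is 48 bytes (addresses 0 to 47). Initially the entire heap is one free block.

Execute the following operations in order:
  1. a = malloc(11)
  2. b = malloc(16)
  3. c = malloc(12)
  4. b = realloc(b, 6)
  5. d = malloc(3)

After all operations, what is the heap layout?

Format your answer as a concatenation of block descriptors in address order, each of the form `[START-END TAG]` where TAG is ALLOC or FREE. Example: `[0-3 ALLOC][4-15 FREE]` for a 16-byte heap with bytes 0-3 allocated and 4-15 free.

Op 1: a = malloc(11) -> a = 0; heap: [0-10 ALLOC][11-47 FREE]
Op 2: b = malloc(16) -> b = 11; heap: [0-10 ALLOC][11-26 ALLOC][27-47 FREE]
Op 3: c = malloc(12) -> c = 27; heap: [0-10 ALLOC][11-26 ALLOC][27-38 ALLOC][39-47 FREE]
Op 4: b = realloc(b, 6) -> b = 11; heap: [0-10 ALLOC][11-16 ALLOC][17-26 FREE][27-38 ALLOC][39-47 FREE]
Op 5: d = malloc(3) -> d = 17; heap: [0-10 ALLOC][11-16 ALLOC][17-19 ALLOC][20-26 FREE][27-38 ALLOC][39-47 FREE]

Answer: [0-10 ALLOC][11-16 ALLOC][17-19 ALLOC][20-26 FREE][27-38 ALLOC][39-47 FREE]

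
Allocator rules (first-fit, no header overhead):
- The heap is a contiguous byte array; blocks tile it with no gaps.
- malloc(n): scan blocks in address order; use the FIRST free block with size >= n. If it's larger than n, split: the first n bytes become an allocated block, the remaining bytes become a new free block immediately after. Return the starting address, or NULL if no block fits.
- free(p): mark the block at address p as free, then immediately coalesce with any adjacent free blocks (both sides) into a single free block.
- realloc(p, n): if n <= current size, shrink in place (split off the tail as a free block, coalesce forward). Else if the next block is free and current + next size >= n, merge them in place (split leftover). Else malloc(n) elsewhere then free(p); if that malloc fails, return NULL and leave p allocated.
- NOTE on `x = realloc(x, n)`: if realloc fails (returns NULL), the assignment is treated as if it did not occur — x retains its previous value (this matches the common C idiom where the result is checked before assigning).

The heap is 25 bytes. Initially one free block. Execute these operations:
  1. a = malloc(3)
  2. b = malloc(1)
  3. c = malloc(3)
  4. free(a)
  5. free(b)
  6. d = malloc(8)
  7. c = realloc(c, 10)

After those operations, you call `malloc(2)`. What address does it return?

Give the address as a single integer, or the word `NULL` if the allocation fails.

Op 1: a = malloc(3) -> a = 0; heap: [0-2 ALLOC][3-24 FREE]
Op 2: b = malloc(1) -> b = 3; heap: [0-2 ALLOC][3-3 ALLOC][4-24 FREE]
Op 3: c = malloc(3) -> c = 4; heap: [0-2 ALLOC][3-3 ALLOC][4-6 ALLOC][7-24 FREE]
Op 4: free(a) -> (freed a); heap: [0-2 FREE][3-3 ALLOC][4-6 ALLOC][7-24 FREE]
Op 5: free(b) -> (freed b); heap: [0-3 FREE][4-6 ALLOC][7-24 FREE]
Op 6: d = malloc(8) -> d = 7; heap: [0-3 FREE][4-6 ALLOC][7-14 ALLOC][15-24 FREE]
Op 7: c = realloc(c, 10) -> c = 15; heap: [0-6 FREE][7-14 ALLOC][15-24 ALLOC]
malloc(2): first-fit scan over [0-6 FREE][7-14 ALLOC][15-24 ALLOC] -> 0

Answer: 0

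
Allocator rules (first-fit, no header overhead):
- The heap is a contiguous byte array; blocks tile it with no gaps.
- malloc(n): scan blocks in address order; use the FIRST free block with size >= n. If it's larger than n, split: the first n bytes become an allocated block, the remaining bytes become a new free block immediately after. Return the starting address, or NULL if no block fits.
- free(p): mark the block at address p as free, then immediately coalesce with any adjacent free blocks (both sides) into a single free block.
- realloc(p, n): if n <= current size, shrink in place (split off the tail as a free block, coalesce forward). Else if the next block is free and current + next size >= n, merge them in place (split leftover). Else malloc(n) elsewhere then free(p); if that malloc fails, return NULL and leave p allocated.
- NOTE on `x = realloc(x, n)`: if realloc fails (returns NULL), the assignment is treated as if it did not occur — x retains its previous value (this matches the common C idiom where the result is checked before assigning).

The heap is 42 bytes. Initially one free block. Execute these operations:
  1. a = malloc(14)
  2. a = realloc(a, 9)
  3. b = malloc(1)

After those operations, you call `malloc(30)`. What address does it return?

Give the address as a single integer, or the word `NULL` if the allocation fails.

Answer: 10

Derivation:
Op 1: a = malloc(14) -> a = 0; heap: [0-13 ALLOC][14-41 FREE]
Op 2: a = realloc(a, 9) -> a = 0; heap: [0-8 ALLOC][9-41 FREE]
Op 3: b = malloc(1) -> b = 9; heap: [0-8 ALLOC][9-9 ALLOC][10-41 FREE]
malloc(30): first-fit scan over [0-8 ALLOC][9-9 ALLOC][10-41 FREE] -> 10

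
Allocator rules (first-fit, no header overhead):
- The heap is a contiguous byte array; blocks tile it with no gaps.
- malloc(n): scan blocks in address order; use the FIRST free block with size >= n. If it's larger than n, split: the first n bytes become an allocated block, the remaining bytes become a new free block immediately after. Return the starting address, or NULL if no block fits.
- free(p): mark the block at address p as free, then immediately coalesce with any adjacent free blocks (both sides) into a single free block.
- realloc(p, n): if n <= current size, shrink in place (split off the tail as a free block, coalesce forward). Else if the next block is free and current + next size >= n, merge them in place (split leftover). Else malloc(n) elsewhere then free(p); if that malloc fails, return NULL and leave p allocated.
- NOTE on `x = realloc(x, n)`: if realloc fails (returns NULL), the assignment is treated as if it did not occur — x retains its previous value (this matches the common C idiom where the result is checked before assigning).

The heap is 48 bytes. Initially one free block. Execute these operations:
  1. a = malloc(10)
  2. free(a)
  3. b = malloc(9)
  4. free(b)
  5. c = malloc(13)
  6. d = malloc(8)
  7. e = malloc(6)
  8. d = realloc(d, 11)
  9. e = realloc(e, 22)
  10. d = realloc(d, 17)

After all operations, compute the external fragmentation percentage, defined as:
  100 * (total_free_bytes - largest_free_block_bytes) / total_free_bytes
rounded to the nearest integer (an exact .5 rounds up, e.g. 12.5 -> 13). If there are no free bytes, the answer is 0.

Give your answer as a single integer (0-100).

Answer: 33

Derivation:
Op 1: a = malloc(10) -> a = 0; heap: [0-9 ALLOC][10-47 FREE]
Op 2: free(a) -> (freed a); heap: [0-47 FREE]
Op 3: b = malloc(9) -> b = 0; heap: [0-8 ALLOC][9-47 FREE]
Op 4: free(b) -> (freed b); heap: [0-47 FREE]
Op 5: c = malloc(13) -> c = 0; heap: [0-12 ALLOC][13-47 FREE]
Op 6: d = malloc(8) -> d = 13; heap: [0-12 ALLOC][13-20 ALLOC][21-47 FREE]
Op 7: e = malloc(6) -> e = 21; heap: [0-12 ALLOC][13-20 ALLOC][21-26 ALLOC][27-47 FREE]
Op 8: d = realloc(d, 11) -> d = 27; heap: [0-12 ALLOC][13-20 FREE][21-26 ALLOC][27-37 ALLOC][38-47 FREE]
Op 9: e = realloc(e, 22) -> NULL (e unchanged); heap: [0-12 ALLOC][13-20 FREE][21-26 ALLOC][27-37 ALLOC][38-47 FREE]
Op 10: d = realloc(d, 17) -> d = 27; heap: [0-12 ALLOC][13-20 FREE][21-26 ALLOC][27-43 ALLOC][44-47 FREE]
Free blocks: [8 4] total_free=12 largest=8 -> 100*(12-8)/12 = 400/12 ≈ 33.333 -> rounds to 33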